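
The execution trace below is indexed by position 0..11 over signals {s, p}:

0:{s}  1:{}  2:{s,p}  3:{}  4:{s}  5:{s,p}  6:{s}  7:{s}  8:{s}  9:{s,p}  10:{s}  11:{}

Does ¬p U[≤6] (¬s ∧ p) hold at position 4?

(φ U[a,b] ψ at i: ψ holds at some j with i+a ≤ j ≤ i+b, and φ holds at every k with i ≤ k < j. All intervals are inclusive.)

Need some j in [4,10] with (¬s ∧ p), and ¬p at every k in [4,j-1].
  j=4: (¬s ∧ p) false.
  j=5: (¬s ∧ p) false.
  j=6: (¬s ∧ p) false.
  j=7: (¬s ∧ p) false.
  j=8: (¬s ∧ p) false.
  j=9: (¬s ∧ p) false.
  j=10: (¬s ∧ p) false.
No j in the window works → until fails.

No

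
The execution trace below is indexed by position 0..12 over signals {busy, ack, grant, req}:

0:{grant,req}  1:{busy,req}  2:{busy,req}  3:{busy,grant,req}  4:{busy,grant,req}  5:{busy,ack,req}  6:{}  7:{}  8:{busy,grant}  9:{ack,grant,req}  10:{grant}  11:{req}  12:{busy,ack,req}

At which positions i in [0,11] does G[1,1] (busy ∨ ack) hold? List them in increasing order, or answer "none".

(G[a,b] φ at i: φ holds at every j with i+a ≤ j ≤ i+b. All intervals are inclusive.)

0, 1, 2, 3, 4, 7, 8, 11

Evaluate at each i in [0,11]:
  i=0: ✓ (all of [1,1])
  i=1: ✓ (all of [2,2])
  i=2: ✓ (all of [3,3])
  i=3: ✓ (all of [4,4])
  i=4: ✓ (all of [5,5])
  i=5: ✗ (fails at j=6)
  i=6: ✗ (fails at j=7)
  i=7: ✓ (all of [8,8])
  i=8: ✓ (all of [9,9])
  i=9: ✗ (fails at j=10)
  i=10: ✗ (fails at j=11)
  i=11: ✓ (all of [12,12])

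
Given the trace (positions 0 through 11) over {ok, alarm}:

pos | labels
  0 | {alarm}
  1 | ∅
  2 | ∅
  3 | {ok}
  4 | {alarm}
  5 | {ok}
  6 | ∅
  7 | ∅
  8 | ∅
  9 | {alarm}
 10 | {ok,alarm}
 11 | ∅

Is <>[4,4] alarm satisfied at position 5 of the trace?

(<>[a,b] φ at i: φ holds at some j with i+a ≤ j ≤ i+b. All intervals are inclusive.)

True

Check alarm at each j in [9,9]:
  j=9: true
Found at j=9 → formula holds.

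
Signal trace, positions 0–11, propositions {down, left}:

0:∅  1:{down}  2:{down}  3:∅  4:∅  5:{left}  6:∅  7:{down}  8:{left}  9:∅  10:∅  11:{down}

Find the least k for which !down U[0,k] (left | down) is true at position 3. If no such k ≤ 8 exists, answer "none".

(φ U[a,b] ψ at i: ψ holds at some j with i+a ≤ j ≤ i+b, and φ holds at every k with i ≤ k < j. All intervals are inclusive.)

Need earliest j ≥ 3 with (left | down), and !down at every k in [3,j-1].
  j=3: rhs fails.
  j=4: rhs fails.
  j=5: rhs holds; lhs holds on [3,4]. k = 2.

2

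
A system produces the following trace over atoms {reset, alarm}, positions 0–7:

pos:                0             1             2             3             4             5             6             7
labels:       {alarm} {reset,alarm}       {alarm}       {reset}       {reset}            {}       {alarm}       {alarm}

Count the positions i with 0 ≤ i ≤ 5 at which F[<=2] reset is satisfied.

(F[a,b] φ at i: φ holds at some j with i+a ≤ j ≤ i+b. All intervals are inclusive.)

Evaluate at each i in [0,5]:
  i=0: ✓ (witness j=1)
  i=1: ✓ (witness j=1)
  i=2: ✓ (witness j=3)
  i=3: ✓ (witness j=3)
  i=4: ✓ (witness j=4)
  i=5: ✗ (none in [5,7])
Positions where it holds: {0, 1, 2, 3, 4} → 5.

5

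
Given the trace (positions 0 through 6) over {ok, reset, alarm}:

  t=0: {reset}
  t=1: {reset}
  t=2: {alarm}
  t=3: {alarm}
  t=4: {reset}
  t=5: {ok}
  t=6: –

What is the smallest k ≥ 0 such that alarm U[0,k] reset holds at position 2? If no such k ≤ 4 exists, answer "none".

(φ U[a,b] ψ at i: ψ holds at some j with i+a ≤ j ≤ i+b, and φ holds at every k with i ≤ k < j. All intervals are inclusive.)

Need earliest j ≥ 2 with reset, and alarm at every k in [2,j-1].
  j=2: rhs fails.
  j=3: rhs fails.
  j=4: rhs holds; lhs holds on [2,3]. k = 2.

2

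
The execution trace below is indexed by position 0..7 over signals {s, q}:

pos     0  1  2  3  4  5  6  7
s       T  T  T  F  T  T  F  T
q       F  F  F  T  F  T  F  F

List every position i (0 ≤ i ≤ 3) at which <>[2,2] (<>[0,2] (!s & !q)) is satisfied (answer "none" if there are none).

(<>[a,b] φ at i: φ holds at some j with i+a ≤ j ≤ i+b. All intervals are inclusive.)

Evaluate at each i in [0,3]:
  i=0: ✗ (none in [2,2])
  i=1: ✗ (none in [3,3])
  i=2: ✓ (witness j=4)
  i=3: ✓ (witness j=5)

2, 3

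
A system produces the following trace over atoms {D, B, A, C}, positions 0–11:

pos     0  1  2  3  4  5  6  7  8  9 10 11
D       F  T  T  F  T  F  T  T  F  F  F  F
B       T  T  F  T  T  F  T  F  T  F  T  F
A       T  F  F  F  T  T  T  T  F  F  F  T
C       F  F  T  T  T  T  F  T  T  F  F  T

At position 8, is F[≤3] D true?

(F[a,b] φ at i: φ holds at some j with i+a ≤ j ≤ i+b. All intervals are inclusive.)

False

Check D at each j in [8,11]:
  j=8: false
  j=9: false
  j=10: false
  j=11: false
No position in the window satisfies it → formula fails.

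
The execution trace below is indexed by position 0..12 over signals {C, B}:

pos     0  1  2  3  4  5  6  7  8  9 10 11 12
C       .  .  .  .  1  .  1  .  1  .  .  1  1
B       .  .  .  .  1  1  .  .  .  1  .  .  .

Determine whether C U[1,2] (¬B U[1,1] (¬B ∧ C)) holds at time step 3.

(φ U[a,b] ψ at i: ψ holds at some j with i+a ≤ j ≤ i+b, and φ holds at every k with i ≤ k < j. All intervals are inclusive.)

Need some j in [4,5] with (¬B U[1,1] (¬B ∧ C)), and C at every k in [3,j-1].
  j=4: (¬B U[1,1] (¬B ∧ C)) — fails.
  j=5: (¬B U[1,1] (¬B ∧ C)) — fails.
No j in the window works → until fails.

No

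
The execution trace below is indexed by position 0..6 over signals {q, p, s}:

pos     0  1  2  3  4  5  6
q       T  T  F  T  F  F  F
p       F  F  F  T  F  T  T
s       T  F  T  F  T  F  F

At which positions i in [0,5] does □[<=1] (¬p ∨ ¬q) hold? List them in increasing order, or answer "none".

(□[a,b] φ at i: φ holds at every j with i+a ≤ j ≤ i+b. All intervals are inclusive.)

Evaluate at each i in [0,5]:
  i=0: ✓ (all of [0,1])
  i=1: ✓ (all of [1,2])
  i=2: ✗ (fails at j=3)
  i=3: ✗ (fails at j=3)
  i=4: ✓ (all of [4,5])
  i=5: ✓ (all of [5,6])

0, 1, 4, 5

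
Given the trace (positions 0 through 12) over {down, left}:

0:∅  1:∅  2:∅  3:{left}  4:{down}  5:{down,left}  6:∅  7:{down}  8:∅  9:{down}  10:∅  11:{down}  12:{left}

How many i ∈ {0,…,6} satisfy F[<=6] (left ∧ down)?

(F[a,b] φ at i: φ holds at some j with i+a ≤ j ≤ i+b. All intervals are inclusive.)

Evaluate at each i in [0,6]:
  i=0: ✓ (witness j=5)
  i=1: ✓ (witness j=5)
  i=2: ✓ (witness j=5)
  i=3: ✓ (witness j=5)
  i=4: ✓ (witness j=5)
  i=5: ✓ (witness j=5)
  i=6: ✗ (none in [6,12])
Positions where it holds: {0, 1, 2, 3, 4, 5} → 6.

6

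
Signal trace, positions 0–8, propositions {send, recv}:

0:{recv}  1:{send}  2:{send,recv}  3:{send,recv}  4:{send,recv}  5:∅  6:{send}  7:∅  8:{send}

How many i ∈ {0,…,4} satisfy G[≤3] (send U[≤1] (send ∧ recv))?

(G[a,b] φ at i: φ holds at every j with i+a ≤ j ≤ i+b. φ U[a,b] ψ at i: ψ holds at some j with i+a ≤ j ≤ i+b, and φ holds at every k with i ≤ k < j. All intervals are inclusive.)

1

Evaluate at each i in [0,4]:
  i=0: ✗ (fails at j=0)
  i=1: ✓ (all of [1,4])
  i=2: ✗ (fails at j=5)
  i=3: ✗ (fails at j=5)
  i=4: ✗ (fails at j=5)
Positions where it holds: {1} → 1.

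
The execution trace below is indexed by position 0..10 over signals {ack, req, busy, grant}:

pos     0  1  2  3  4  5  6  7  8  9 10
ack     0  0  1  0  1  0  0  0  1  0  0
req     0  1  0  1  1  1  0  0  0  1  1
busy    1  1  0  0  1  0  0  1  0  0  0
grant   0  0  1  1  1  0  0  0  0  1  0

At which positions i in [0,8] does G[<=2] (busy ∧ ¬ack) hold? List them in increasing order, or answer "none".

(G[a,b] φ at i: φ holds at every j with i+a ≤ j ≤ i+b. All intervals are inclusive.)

Evaluate at each i in [0,8]:
  i=0: ✗ (fails at j=2)
  i=1: ✗ (fails at j=2)
  i=2: ✗ (fails at j=2)
  i=3: ✗ (fails at j=3)
  i=4: ✗ (fails at j=4)
  i=5: ✗ (fails at j=5)
  i=6: ✗ (fails at j=6)
  i=7: ✗ (fails at j=8)
  i=8: ✗ (fails at j=8)

none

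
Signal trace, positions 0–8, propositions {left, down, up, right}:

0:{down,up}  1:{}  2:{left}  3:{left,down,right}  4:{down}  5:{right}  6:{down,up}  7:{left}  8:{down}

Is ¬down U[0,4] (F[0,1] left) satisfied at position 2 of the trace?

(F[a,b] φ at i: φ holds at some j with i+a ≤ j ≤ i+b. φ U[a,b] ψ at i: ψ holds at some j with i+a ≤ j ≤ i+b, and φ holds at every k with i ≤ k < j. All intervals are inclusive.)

Yes

Need some j in [2,6] with F[0,1] left, and ¬down at every k in [2,j-1].
  j=2: F[0,1] left holds; no prefix to check → satisfied.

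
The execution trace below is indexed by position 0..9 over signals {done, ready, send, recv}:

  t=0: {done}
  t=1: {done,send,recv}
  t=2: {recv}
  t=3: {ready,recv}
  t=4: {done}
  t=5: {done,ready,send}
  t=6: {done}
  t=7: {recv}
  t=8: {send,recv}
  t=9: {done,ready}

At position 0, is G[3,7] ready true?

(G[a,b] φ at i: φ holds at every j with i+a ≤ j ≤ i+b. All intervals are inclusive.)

Check ready at every j in [3,7]:
  j=3: true
  j=4: false
  j=5: true
  j=6: false
  j=7: false
Fails at j=4 → formula fails.

Does not hold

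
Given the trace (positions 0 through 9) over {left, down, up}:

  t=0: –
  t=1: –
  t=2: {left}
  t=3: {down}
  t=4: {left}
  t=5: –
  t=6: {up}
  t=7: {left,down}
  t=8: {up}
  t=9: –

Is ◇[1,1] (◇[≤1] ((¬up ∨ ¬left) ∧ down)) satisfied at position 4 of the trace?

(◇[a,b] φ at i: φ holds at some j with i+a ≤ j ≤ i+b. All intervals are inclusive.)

Check ◇[≤1] ((¬up ∨ ¬left) ∧ down) at each j in [5,5]:
  j=5: fails (none in [5,6])
No position in the window satisfies it → formula fails.

False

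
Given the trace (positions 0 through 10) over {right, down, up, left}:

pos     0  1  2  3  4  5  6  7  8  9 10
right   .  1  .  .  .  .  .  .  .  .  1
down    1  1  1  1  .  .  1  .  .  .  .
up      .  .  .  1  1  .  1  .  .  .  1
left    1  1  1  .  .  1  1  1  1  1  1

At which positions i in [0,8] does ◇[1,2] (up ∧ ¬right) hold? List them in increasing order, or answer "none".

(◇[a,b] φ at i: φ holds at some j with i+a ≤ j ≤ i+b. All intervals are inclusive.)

Evaluate at each i in [0,8]:
  i=0: ✗ (none in [1,2])
  i=1: ✓ (witness j=3)
  i=2: ✓ (witness j=3)
  i=3: ✓ (witness j=4)
  i=4: ✓ (witness j=6)
  i=5: ✓ (witness j=6)
  i=6: ✗ (none in [7,8])
  i=7: ✗ (none in [8,9])
  i=8: ✗ (none in [9,10])

1, 2, 3, 4, 5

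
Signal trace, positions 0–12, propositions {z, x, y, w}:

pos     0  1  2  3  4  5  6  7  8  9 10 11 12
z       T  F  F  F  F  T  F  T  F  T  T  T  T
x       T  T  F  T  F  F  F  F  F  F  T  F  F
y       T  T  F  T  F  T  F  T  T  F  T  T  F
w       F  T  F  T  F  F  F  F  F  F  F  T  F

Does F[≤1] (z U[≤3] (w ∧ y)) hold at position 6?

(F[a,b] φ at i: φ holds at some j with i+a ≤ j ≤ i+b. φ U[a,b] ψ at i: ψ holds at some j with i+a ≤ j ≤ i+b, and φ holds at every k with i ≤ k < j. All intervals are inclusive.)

Check (z U[≤3] (w ∧ y)) at each j in [6,7]:
  j=6: fails
  j=7: fails
No position in the window satisfies it → formula fails.

False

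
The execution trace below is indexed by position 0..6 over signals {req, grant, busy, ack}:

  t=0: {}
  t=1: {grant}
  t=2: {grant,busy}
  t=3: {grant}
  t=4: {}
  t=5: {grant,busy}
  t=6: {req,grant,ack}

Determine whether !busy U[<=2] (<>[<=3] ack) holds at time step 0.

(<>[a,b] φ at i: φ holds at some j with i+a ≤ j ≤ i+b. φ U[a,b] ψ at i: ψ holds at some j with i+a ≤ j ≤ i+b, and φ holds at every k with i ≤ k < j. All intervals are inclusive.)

Need some j in [0,2] with <>[<=3] ack, and !busy at every k in [0,j-1].
  j=0: <>[<=3] ack — fails (none in [0,3]).
  j=1: <>[<=3] ack — fails (none in [1,4]).
  j=2: <>[<=3] ack — fails (none in [2,5]).
No j in the window works → until fails.

No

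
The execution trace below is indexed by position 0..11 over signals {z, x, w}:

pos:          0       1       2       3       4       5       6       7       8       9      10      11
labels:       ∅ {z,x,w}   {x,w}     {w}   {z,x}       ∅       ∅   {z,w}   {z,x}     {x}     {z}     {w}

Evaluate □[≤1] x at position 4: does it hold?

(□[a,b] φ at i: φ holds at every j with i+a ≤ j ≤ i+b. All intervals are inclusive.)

Check x at every j in [4,5]:
  j=4: true
  j=5: false
Fails at j=5 → formula fails.

No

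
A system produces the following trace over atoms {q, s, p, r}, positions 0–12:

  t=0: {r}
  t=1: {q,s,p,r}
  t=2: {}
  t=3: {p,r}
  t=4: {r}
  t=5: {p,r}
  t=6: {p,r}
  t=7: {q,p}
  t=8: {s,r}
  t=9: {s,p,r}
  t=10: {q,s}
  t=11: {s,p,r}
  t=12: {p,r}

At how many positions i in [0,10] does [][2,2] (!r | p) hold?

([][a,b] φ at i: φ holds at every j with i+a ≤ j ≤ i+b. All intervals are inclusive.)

9

Evaluate at each i in [0,10]:
  i=0: ✓ (all of [2,2])
  i=1: ✓ (all of [3,3])
  i=2: ✗ (fails at j=4)
  i=3: ✓ (all of [5,5])
  i=4: ✓ (all of [6,6])
  i=5: ✓ (all of [7,7])
  i=6: ✗ (fails at j=8)
  i=7: ✓ (all of [9,9])
  i=8: ✓ (all of [10,10])
  i=9: ✓ (all of [11,11])
  i=10: ✓ (all of [12,12])
Positions where it holds: {0, 1, 3, 4, 5, 7, 8, 9, 10} → 9.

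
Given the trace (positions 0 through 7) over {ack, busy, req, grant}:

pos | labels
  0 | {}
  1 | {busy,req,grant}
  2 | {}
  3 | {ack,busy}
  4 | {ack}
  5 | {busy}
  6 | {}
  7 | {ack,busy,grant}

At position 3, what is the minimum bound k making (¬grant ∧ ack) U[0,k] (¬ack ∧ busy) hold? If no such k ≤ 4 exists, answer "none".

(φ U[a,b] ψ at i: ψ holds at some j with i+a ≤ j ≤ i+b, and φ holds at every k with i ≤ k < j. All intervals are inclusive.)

2

Need earliest j ≥ 3 with (¬ack ∧ busy), and (¬grant ∧ ack) at every k in [3,j-1].
  j=3: rhs fails.
  j=4: rhs fails.
  j=5: rhs holds; lhs holds on [3,4]. k = 2.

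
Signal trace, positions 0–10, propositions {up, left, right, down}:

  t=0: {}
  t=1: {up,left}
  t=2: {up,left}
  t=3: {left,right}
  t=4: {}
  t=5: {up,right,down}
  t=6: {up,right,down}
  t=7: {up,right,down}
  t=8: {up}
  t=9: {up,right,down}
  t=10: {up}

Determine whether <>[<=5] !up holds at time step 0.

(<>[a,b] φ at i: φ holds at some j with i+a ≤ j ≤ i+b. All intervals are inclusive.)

Check !up at each j in [0,5]:
  j=0: true
  j=1: false
  j=2: false
  j=3: true
  j=4: true
  j=5: false
Found at j=0 → formula holds.

Holds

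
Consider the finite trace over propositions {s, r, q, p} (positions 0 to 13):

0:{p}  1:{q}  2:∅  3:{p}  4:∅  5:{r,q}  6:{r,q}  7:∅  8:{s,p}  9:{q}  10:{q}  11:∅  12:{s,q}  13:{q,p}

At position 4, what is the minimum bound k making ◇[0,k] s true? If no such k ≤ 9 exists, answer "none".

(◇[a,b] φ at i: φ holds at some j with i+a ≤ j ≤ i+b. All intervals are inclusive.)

4

Scan j = 4,5,… for s:
  j=4: fails
  j=5: fails
  j=6: fails
  j=7: fails
  j=8: holds
First hit at j=8, so smallest k = 8-4 = 4.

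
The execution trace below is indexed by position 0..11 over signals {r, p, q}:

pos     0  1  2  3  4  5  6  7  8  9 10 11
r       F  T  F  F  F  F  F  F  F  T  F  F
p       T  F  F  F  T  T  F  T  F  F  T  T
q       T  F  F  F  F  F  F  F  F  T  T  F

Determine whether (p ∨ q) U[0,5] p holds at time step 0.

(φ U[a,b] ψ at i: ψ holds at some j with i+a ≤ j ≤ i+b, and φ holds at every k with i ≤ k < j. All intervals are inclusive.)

True

Need some j in [0,5] with p, and (p ∨ q) at every k in [0,j-1].
  j=0: p holds; no prefix to check → satisfied.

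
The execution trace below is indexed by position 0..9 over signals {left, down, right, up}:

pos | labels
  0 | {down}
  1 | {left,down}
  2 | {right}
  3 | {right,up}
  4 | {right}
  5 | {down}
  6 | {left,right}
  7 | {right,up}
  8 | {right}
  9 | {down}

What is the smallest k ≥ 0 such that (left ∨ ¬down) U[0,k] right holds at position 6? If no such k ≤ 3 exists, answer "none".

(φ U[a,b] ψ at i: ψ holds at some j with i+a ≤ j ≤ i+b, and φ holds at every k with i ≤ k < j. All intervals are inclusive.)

0

Need earliest j ≥ 6 with right, and (left ∨ ¬down) at every k in [6,j-1].
  j=6: rhs holds (empty prefix). k = 0.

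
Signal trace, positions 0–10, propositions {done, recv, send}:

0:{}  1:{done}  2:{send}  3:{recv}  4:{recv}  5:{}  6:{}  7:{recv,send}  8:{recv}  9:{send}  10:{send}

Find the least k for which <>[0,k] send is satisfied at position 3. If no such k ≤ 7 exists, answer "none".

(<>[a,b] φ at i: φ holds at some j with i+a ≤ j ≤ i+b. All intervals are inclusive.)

4

Scan j = 3,4,… for send:
  j=3: fails
  j=4: fails
  j=5: fails
  j=6: fails
  j=7: holds
First hit at j=7, so smallest k = 7-3 = 4.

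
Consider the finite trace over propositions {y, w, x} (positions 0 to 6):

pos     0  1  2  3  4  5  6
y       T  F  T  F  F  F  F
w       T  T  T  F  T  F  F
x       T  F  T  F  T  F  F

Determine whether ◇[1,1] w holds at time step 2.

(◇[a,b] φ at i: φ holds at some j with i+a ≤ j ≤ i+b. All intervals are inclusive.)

Check w at each j in [3,3]:
  j=3: false
No position in the window satisfies it → formula fails.

No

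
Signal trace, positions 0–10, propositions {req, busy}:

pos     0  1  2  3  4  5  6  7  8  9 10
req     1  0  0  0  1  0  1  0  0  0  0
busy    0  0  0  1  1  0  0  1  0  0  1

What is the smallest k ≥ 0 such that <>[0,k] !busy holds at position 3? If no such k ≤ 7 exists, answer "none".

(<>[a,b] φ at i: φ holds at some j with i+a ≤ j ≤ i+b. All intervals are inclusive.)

2

Scan j = 3,4,… for !busy:
  j=3: fails
  j=4: fails
  j=5: holds
First hit at j=5, so smallest k = 5-3 = 2.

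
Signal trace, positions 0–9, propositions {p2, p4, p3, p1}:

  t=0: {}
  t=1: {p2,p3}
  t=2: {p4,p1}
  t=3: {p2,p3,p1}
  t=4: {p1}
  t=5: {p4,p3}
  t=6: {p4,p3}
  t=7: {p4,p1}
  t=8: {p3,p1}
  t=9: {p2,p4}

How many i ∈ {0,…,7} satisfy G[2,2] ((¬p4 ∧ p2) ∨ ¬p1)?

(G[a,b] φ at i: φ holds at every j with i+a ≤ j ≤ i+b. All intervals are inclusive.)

4

Evaluate at each i in [0,7]:
  i=0: ✗ (fails at j=2)
  i=1: ✓ (all of [3,3])
  i=2: ✗ (fails at j=4)
  i=3: ✓ (all of [5,5])
  i=4: ✓ (all of [6,6])
  i=5: ✗ (fails at j=7)
  i=6: ✗ (fails at j=8)
  i=7: ✓ (all of [9,9])
Positions where it holds: {1, 3, 4, 7} → 4.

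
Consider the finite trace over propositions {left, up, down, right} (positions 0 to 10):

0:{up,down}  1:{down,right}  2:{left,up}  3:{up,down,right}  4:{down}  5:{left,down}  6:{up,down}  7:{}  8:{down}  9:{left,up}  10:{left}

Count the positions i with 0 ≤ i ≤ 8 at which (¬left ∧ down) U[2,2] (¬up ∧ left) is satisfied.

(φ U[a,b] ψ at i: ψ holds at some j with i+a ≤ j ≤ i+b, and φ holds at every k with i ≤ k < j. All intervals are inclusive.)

1

Evaluate at each i in [0,8]:
  i=0: ✗ (no rhs in [2,2])
  i=1: ✗ (no rhs in [3,3])
  i=2: ✗ (no rhs in [4,4])
  i=3: ✓ (rhs at j=5; lhs holds on [3,4])
  i=4: ✗ (no rhs in [6,6])
  i=5: ✗ (no rhs in [7,7])
  i=6: ✗ (no rhs in [8,8])
  i=7: ✗ (no rhs in [9,9])
  i=8: ✗ (lhs fails at k=9 before rhs at j=10)
Positions where it holds: {3} → 1.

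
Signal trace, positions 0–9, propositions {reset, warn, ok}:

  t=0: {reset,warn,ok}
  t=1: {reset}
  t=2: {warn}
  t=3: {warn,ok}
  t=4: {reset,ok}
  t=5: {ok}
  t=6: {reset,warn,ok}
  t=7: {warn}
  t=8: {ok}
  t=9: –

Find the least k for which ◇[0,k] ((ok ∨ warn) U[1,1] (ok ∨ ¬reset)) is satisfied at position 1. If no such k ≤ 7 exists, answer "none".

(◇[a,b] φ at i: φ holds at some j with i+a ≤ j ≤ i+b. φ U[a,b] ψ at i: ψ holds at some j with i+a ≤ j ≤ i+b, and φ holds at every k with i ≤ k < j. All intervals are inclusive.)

1

Scan j = 1,2,… for ((ok ∨ warn) U[1,1] (ok ∨ ¬reset)):
  j=1: fails
  j=2: holds
First hit at j=2, so smallest k = 2-1 = 1.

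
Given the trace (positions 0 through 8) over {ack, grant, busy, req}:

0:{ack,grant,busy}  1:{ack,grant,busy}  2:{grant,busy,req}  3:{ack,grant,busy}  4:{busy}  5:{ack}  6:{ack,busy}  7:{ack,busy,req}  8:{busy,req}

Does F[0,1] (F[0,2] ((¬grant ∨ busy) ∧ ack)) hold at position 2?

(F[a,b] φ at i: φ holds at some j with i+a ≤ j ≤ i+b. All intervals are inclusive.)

True

Check F[0,2] ((¬grant ∨ busy) ∧ ack) at each j in [2,3]:
  j=2: holds (witness at 3)
  j=3: holds (witness at 3)
Found at j=2 → formula holds.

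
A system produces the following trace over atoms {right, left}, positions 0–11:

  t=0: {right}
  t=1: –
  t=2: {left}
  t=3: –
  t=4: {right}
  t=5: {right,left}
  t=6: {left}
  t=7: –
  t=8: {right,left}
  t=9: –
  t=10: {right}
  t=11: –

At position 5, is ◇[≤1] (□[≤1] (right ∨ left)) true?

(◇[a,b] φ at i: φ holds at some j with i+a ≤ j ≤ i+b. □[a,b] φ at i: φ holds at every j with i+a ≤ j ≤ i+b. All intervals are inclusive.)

Check □[≤1] (right ∨ left) at each j in [5,6]:
  j=5: holds on [5,6]
  j=6: fails at 7
Found at j=5 → formula holds.

Holds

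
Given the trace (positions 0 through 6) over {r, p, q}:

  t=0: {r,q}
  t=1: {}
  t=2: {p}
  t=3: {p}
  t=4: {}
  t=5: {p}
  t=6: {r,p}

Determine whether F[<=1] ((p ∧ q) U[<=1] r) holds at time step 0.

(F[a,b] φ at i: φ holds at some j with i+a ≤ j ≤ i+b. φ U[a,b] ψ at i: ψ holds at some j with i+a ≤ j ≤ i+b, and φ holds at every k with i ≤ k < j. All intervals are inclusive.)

True

Check ((p ∧ q) U[<=1] r) at each j in [0,1]:
  j=0: holds
  j=1: fails
Found at j=0 → formula holds.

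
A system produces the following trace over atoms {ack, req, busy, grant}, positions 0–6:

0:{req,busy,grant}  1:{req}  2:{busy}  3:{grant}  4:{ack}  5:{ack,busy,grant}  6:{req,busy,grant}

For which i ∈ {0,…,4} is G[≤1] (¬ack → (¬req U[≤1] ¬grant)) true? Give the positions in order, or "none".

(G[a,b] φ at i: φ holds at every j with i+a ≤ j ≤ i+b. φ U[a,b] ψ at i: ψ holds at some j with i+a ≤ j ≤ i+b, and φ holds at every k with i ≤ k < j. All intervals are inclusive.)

Evaluate at each i in [0,4]:
  i=0: ✗ (fails at j=0)
  i=1: ✓ (all of [1,2])
  i=2: ✓ (all of [2,3])
  i=3: ✓ (all of [3,4])
  i=4: ✓ (all of [4,5])

1, 2, 3, 4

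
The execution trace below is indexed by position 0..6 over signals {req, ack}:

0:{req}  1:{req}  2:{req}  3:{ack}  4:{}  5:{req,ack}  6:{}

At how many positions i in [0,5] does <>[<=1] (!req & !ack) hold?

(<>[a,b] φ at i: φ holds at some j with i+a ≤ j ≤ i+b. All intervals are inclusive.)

Evaluate at each i in [0,5]:
  i=0: ✗ (none in [0,1])
  i=1: ✗ (none in [1,2])
  i=2: ✗ (none in [2,3])
  i=3: ✓ (witness j=4)
  i=4: ✓ (witness j=4)
  i=5: ✓ (witness j=6)
Positions where it holds: {3, 4, 5} → 3.

3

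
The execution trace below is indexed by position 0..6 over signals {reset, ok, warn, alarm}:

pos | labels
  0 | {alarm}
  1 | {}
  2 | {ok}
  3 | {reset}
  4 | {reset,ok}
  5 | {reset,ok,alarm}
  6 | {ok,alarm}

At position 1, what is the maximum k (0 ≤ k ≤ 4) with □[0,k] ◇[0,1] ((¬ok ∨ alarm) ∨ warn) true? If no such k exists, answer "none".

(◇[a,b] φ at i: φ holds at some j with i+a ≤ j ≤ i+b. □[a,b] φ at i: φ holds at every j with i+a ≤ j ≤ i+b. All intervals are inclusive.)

◇[0,1] ((¬ok ∨ alarm) ∨ warn) must hold from j=1 onward; find where it first fails.
  j=1: holds
  j=2: holds
  j=3: holds
  j=4: holds
  j=5: holds
Holds through j=5; largest k = 4.

4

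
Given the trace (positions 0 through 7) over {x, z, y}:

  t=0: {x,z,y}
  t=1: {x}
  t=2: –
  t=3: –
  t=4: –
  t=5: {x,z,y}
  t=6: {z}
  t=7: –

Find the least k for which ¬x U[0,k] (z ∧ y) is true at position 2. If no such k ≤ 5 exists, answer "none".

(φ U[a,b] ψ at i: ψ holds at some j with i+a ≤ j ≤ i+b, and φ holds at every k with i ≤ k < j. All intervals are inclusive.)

Need earliest j ≥ 2 with (z ∧ y), and ¬x at every k in [2,j-1].
  j=2: rhs fails.
  j=3: rhs fails.
  j=4: rhs fails.
  j=5: rhs holds; lhs holds on [2,4]. k = 3.

3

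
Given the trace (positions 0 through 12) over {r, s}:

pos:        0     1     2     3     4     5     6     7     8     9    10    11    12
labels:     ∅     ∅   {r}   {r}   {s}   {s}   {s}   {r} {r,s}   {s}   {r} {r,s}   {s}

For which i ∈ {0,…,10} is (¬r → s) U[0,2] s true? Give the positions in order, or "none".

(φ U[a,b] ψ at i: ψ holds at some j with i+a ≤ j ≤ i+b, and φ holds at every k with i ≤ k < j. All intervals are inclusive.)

2, 3, 4, 5, 6, 7, 8, 9, 10

Evaluate at each i in [0,10]:
  i=0: ✗ (no rhs in [0,2])
  i=1: ✗ (no rhs in [1,3])
  i=2: ✓ (rhs at j=4; lhs holds on [2,3])
  i=3: ✓ (rhs at j=4; lhs holds on [3,3])
  i=4: ✓ (rhs at j=4)
  i=5: ✓ (rhs at j=5)
  i=6: ✓ (rhs at j=6)
  i=7: ✓ (rhs at j=8; lhs holds on [7,7])
  i=8: ✓ (rhs at j=8)
  i=9: ✓ (rhs at j=9)
  i=10: ✓ (rhs at j=11; lhs holds on [10,10])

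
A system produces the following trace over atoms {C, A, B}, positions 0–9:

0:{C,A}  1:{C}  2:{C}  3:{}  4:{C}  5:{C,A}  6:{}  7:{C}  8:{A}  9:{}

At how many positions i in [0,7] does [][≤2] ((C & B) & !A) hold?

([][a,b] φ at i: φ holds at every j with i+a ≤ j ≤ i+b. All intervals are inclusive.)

0

Evaluate at each i in [0,7]:
  i=0: ✗ (fails at j=0)
  i=1: ✗ (fails at j=1)
  i=2: ✗ (fails at j=2)
  i=3: ✗ (fails at j=3)
  i=4: ✗ (fails at j=4)
  i=5: ✗ (fails at j=5)
  i=6: ✗ (fails at j=6)
  i=7: ✗ (fails at j=7)
Positions where it holds: {} → 0.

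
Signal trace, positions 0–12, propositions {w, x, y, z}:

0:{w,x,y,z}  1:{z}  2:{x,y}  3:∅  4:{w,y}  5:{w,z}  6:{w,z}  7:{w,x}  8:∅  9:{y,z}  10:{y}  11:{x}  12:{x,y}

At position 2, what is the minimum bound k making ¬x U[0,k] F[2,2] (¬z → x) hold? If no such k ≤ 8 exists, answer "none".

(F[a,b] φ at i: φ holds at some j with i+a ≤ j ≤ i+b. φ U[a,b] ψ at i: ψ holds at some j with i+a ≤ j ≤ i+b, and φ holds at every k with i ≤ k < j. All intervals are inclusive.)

none

Need earliest j ≥ 2 with F[2,2] (¬z → x), and ¬x at every k in [2,j-1].
  j=2: rhs fails.
  j=3: rhs holds but lhs fails at k=2.
  j=4: rhs holds but lhs fails at k=2.
  j=5: rhs holds but lhs fails at k=2.
  j=6: rhs fails.
  j=7: rhs holds but lhs fails at k=2.
  j=8: rhs fails.
  j=9: rhs holds but lhs fails at k=2.
  j=10: rhs holds but lhs fails at k=2.
No witness within the range → none.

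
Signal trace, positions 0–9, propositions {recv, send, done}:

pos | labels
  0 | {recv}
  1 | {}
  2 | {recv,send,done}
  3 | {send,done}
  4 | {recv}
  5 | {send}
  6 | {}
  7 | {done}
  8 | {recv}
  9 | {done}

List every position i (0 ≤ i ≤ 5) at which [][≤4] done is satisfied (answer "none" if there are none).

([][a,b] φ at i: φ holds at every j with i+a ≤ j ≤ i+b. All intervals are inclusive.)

none

Evaluate at each i in [0,5]:
  i=0: ✗ (fails at j=0)
  i=1: ✗ (fails at j=1)
  i=2: ✗ (fails at j=4)
  i=3: ✗ (fails at j=4)
  i=4: ✗ (fails at j=4)
  i=5: ✗ (fails at j=5)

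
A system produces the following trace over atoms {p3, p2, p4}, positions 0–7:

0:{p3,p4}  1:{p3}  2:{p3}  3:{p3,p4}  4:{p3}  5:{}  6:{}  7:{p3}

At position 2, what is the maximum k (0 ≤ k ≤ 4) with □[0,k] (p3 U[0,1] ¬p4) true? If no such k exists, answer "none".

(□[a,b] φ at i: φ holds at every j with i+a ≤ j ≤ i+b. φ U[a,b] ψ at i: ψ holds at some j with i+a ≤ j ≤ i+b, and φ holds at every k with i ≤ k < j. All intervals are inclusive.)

(p3 U[0,1] ¬p4) must hold from j=2 onward; find where it first fails.
  j=2: holds
  j=3: holds
  j=4: holds
  j=5: holds
  j=6: holds
Holds through j=6; largest k = 4.

4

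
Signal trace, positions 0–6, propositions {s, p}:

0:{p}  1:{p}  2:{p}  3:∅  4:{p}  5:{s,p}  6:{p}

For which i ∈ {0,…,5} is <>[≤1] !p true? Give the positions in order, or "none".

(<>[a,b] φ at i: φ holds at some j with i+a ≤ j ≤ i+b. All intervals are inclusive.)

Evaluate at each i in [0,5]:
  i=0: ✗ (none in [0,1])
  i=1: ✗ (none in [1,2])
  i=2: ✓ (witness j=3)
  i=3: ✓ (witness j=3)
  i=4: ✗ (none in [4,5])
  i=5: ✗ (none in [5,6])

2, 3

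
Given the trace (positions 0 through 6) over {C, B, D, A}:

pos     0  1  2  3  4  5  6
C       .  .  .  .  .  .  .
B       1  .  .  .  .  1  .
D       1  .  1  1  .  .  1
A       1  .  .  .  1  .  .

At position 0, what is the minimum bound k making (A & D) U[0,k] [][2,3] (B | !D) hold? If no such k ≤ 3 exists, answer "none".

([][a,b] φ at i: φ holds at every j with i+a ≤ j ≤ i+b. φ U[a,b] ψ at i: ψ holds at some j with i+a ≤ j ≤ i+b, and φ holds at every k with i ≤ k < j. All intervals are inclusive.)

Need earliest j ≥ 0 with [][2,3] (B | !D), and (A & D) at every k in [0,j-1].
  j=0: rhs fails.
  j=1: rhs fails.
  j=2: rhs holds but lhs fails at k=1.
  j=3: rhs fails.
No witness within the range → none.

none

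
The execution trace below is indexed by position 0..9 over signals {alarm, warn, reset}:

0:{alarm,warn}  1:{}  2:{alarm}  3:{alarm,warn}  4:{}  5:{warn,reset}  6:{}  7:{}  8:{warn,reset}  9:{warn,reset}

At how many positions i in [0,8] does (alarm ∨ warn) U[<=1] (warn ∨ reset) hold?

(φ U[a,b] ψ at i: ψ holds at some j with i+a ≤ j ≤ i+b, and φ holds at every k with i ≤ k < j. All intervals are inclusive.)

Evaluate at each i in [0,8]:
  i=0: ✓ (rhs at j=0)
  i=1: ✗ (no rhs in [1,2])
  i=2: ✓ (rhs at j=3; lhs holds on [2,2])
  i=3: ✓ (rhs at j=3)
  i=4: ✗ (lhs fails at k=4 before rhs at j=5)
  i=5: ✓ (rhs at j=5)
  i=6: ✗ (no rhs in [6,7])
  i=7: ✗ (lhs fails at k=7 before rhs at j=8)
  i=8: ✓ (rhs at j=8)
Positions where it holds: {0, 2, 3, 5, 8} → 5.

5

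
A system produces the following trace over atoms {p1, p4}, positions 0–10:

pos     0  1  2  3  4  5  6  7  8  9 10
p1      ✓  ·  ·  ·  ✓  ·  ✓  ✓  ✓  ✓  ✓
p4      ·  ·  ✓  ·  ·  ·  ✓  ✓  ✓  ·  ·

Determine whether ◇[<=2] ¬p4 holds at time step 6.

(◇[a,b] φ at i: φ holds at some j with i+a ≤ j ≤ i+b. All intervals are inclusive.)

No

Check ¬p4 at each j in [6,8]:
  j=6: false
  j=7: false
  j=8: false
No position in the window satisfies it → formula fails.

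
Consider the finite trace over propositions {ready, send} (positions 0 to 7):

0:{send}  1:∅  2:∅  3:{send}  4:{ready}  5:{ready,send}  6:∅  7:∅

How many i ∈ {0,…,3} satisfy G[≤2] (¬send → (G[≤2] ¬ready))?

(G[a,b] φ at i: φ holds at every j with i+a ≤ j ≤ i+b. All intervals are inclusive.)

0

Evaluate at each i in [0,3]:
  i=0: ✗ (fails at j=2)
  i=1: ✗ (fails at j=2)
  i=2: ✗ (fails at j=2)
  i=3: ✗ (fails at j=4)
Positions where it holds: {} → 0.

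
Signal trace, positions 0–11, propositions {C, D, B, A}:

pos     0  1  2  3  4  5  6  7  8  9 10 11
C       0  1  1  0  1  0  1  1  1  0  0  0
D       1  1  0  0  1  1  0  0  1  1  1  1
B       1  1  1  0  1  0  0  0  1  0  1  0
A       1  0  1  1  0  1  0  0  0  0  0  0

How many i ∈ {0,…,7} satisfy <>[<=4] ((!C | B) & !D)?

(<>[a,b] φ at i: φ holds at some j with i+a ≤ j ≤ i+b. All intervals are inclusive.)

Evaluate at each i in [0,7]:
  i=0: ✓ (witness j=2)
  i=1: ✓ (witness j=2)
  i=2: ✓ (witness j=2)
  i=3: ✓ (witness j=3)
  i=4: ✗ (none in [4,8])
  i=5: ✗ (none in [5,9])
  i=6: ✗ (none in [6,10])
  i=7: ✗ (none in [7,11])
Positions where it holds: {0, 1, 2, 3} → 4.

4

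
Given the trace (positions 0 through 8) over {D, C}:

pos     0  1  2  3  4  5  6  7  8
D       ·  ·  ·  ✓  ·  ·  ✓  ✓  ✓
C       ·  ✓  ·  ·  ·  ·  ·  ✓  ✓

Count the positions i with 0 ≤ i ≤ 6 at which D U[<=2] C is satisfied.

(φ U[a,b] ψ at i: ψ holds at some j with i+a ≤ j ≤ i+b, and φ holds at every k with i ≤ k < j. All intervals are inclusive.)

2

Evaluate at each i in [0,6]:
  i=0: ✗ (lhs fails at k=0 before rhs at j=1)
  i=1: ✓ (rhs at j=1)
  i=2: ✗ (no rhs in [2,4])
  i=3: ✗ (no rhs in [3,5])
  i=4: ✗ (no rhs in [4,6])
  i=5: ✗ (lhs fails at k=5 before rhs at j=7)
  i=6: ✓ (rhs at j=7; lhs holds on [6,6])
Positions where it holds: {1, 6} → 2.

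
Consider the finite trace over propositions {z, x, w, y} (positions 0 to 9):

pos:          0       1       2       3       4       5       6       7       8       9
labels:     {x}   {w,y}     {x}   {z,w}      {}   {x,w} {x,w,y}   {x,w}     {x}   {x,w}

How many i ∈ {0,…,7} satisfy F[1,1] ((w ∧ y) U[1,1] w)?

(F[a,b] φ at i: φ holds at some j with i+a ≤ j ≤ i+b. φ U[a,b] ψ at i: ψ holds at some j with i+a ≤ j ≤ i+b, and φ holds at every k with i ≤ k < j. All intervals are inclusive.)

1

Evaluate at each i in [0,7]:
  i=0: ✗ (none in [1,1])
  i=1: ✗ (none in [2,2])
  i=2: ✗ (none in [3,3])
  i=3: ✗ (none in [4,4])
  i=4: ✗ (none in [5,5])
  i=5: ✓ (witness j=6)
  i=6: ✗ (none in [7,7])
  i=7: ✗ (none in [8,8])
Positions where it holds: {5} → 1.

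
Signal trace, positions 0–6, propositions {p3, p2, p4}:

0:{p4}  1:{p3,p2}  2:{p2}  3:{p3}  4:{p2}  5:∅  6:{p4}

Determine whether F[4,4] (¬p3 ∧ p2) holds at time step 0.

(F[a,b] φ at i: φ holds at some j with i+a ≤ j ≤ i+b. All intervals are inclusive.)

Yes

Check (¬p3 ∧ p2) at each j in [4,4]:
  j=4: true
Found at j=4 → formula holds.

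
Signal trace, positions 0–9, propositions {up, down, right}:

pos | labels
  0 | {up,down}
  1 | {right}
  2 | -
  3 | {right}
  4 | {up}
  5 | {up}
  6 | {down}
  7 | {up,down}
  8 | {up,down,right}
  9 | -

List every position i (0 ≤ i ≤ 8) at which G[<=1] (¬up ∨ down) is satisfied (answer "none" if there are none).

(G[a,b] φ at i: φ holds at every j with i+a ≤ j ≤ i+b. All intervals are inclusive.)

Evaluate at each i in [0,8]:
  i=0: ✓ (all of [0,1])
  i=1: ✓ (all of [1,2])
  i=2: ✓ (all of [2,3])
  i=3: ✗ (fails at j=4)
  i=4: ✗ (fails at j=4)
  i=5: ✗ (fails at j=5)
  i=6: ✓ (all of [6,7])
  i=7: ✓ (all of [7,8])
  i=8: ✓ (all of [8,9])

0, 1, 2, 6, 7, 8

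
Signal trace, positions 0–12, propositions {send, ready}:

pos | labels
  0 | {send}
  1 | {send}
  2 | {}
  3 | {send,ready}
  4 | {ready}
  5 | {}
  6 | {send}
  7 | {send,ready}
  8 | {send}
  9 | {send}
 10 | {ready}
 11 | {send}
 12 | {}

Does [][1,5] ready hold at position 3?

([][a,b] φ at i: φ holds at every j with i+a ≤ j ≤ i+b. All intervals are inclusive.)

No

Check ready at every j in [4,8]:
  j=4: true
  j=5: false
  j=6: false
  j=7: true
  j=8: false
Fails at j=5 → formula fails.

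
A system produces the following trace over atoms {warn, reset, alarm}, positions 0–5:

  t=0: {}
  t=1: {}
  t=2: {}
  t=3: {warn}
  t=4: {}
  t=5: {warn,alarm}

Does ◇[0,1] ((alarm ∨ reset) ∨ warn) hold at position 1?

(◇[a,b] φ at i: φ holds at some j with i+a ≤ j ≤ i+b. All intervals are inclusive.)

Check ((alarm ∨ reset) ∨ warn) at each j in [1,2]:
  j=1: false
  j=2: false
No position in the window satisfies it → formula fails.

Does not hold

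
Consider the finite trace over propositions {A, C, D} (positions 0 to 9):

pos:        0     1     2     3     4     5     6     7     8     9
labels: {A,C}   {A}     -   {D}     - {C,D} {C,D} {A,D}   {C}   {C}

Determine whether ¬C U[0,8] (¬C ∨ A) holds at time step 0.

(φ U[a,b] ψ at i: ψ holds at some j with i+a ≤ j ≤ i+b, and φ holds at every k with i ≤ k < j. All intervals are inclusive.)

Holds

Need some j in [0,8] with (¬C ∨ A), and ¬C at every k in [0,j-1].
  j=0: (¬C ∨ A) holds; no prefix to check → satisfied.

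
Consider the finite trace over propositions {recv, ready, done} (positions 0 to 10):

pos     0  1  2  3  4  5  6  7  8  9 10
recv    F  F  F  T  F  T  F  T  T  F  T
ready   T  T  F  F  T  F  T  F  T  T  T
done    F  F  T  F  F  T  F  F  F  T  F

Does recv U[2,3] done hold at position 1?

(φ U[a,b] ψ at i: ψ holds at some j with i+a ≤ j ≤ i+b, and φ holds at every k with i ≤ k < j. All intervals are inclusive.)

Need some j in [3,4] with done, and recv at every k in [1,j-1].
  j=3: done false.
  j=4: done false.
No j in the window works → until fails.

False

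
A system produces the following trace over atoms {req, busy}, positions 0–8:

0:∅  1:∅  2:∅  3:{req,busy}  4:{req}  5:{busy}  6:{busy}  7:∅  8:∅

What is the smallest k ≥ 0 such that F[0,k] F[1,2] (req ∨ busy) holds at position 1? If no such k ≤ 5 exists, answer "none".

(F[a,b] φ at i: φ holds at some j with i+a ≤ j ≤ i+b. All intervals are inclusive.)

Scan j = 1,2,… for F[1,2] (req ∨ busy):
  j=1: holds
First hit at j=1, so smallest k = 1-1 = 0.

0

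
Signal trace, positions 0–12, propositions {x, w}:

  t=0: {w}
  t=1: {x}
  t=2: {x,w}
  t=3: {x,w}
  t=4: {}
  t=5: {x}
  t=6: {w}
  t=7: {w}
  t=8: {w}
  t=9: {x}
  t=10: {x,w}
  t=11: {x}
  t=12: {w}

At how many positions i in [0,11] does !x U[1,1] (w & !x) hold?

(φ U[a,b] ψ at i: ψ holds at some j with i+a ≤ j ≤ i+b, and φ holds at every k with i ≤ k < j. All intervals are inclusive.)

2

Evaluate at each i in [0,11]:
  i=0: ✗ (no rhs in [1,1])
  i=1: ✗ (no rhs in [2,2])
  i=2: ✗ (no rhs in [3,3])
  i=3: ✗ (no rhs in [4,4])
  i=4: ✗ (no rhs in [5,5])
  i=5: ✗ (lhs fails at k=5 before rhs at j=6)
  i=6: ✓ (rhs at j=7; lhs holds on [6,6])
  i=7: ✓ (rhs at j=8; lhs holds on [7,7])
  i=8: ✗ (no rhs in [9,9])
  i=9: ✗ (no rhs in [10,10])
  i=10: ✗ (no rhs in [11,11])
  i=11: ✗ (lhs fails at k=11 before rhs at j=12)
Positions where it holds: {6, 7} → 2.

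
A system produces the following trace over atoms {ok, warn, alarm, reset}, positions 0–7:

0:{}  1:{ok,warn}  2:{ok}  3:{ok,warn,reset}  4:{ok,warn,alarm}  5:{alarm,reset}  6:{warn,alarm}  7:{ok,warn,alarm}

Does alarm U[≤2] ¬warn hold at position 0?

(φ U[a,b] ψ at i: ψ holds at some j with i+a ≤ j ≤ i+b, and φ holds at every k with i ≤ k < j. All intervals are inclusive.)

Need some j in [0,2] with ¬warn, and alarm at every k in [0,j-1].
  j=0: ¬warn holds; no prefix to check → satisfied.

Yes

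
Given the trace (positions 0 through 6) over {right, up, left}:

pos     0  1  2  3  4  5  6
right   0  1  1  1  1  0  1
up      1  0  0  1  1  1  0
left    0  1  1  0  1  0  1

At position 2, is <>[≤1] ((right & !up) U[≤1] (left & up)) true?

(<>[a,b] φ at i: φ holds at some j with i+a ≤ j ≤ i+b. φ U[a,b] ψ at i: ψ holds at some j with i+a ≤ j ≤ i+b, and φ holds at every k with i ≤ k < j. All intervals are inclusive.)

Does not hold

Check ((right & !up) U[≤1] (left & up)) at each j in [2,3]:
  j=2: fails
  j=3: fails
No position in the window satisfies it → formula fails.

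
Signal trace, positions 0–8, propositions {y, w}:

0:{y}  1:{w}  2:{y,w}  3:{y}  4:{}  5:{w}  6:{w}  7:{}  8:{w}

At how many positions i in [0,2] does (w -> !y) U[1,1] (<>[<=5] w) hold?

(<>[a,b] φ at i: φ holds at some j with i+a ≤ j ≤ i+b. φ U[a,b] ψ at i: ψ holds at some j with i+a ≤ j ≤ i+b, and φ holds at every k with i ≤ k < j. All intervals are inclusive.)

Evaluate at each i in [0,2]:
  i=0: ✓ (rhs at j=1; lhs holds on [0,0])
  i=1: ✓ (rhs at j=2; lhs holds on [1,1])
  i=2: ✗ (lhs fails at k=2 before rhs at j=3)
Positions where it holds: {0, 1} → 2.

2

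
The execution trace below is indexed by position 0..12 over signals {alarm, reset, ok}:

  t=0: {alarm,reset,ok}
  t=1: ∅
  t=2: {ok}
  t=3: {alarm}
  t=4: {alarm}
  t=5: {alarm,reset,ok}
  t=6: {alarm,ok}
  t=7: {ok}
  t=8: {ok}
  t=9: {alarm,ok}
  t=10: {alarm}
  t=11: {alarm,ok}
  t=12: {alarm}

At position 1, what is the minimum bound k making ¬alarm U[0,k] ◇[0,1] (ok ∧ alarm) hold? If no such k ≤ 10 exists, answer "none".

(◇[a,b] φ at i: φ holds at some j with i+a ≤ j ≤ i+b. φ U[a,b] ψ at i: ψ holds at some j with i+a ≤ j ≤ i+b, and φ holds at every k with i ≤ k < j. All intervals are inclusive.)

Need earliest j ≥ 1 with ◇[0,1] (ok ∧ alarm), and ¬alarm at every k in [1,j-1].
  j=1: rhs fails.
  j=2: rhs fails.
  j=3: rhs fails.
  j=4: rhs holds but lhs fails at k=3.
  j=5: rhs holds but lhs fails at k=3.
  j=6: rhs holds but lhs fails at k=3.
  j=7: rhs fails.
  j=8: rhs holds but lhs fails at k=3.
  j=9: rhs holds but lhs fails at k=3.
  j=10: rhs holds but lhs fails at k=3.
  j=11: rhs holds but lhs fails at k=3.
No witness within the range → none.

none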